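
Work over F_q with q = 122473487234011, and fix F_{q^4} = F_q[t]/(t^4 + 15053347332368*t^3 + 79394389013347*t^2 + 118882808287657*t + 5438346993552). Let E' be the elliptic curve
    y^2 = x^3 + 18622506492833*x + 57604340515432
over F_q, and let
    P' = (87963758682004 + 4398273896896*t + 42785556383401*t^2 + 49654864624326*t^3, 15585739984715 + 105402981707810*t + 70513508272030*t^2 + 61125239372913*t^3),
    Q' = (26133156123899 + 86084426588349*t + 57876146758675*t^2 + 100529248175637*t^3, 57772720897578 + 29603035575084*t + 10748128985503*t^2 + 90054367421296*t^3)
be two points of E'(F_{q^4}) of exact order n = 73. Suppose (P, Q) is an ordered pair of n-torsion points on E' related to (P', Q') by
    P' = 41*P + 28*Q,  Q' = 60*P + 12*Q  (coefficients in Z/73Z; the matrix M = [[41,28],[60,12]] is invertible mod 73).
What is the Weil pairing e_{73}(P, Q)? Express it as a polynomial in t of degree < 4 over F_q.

e_{73}(aP+bQ,cP+dQ) = e_{73}(P,Q)^(ad-bc); with (a,b,c,d)=(41,28,60,12) this gives the det-73 law.
Hence e(P,Q) = e(P',Q')^{62} where 62 = 53^{-1} mod 73.
Build f_{73,P'} and f_{73,Q'} via the 7-bit ladder of 73=1001001_2; evaluate at shifted divisors; quotient in F_{122473487234011^4}.
e_{73}(P',Q') = 37985212348545 + 70697098591310*t + 114013361733635*t^2 + 14870951986680*t^3.
Hence e(P,Q) = 37184813462861 + 109642220982090*t + 114687629481989*t^2 + 49600028196880*t^3 in F_{122473487234011^4}^*.

37184813462861 + 109642220982090*t + 114687629481989*t^2 + 49600028196880*t^3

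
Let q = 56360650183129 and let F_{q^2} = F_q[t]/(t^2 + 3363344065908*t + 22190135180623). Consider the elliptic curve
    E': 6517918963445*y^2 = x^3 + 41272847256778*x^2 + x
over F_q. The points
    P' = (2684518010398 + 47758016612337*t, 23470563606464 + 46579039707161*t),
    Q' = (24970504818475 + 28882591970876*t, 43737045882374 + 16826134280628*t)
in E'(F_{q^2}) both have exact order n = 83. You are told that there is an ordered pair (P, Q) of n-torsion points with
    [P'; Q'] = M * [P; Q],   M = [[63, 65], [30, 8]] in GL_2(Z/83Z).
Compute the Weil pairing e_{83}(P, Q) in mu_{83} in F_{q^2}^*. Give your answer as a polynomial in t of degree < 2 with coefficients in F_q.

e_{83} is bilinear + alternating on E[83], so e_{83}(63*P + 65*Q, 30*P + 8*Q) = e_{83}(P,Q)^(63*8-65*30).
Hence e(P,Q) = e(P',Q')^{64} where 64 = 48^{-1} mod 83.
(x,y)|->(8087576589132x+31992724818815,8087576589132y) sends E' to y^2=x^3+44404749768591*x+21293675511039.
Build f_{83,P'} and f_{83,Q'} via the 7-bit ladder of 83=1010011_2; evaluate at shifted divisors; quotient in F_{56360650183129^2}.
So e_{83}(P',Q') = 53748599580860 + 36584977257979*t.
Hence e(P,Q) = 16167344318336 + 53904354172591*t in F_{56360650183129^2}^*.

16167344318336 + 53904354172591*t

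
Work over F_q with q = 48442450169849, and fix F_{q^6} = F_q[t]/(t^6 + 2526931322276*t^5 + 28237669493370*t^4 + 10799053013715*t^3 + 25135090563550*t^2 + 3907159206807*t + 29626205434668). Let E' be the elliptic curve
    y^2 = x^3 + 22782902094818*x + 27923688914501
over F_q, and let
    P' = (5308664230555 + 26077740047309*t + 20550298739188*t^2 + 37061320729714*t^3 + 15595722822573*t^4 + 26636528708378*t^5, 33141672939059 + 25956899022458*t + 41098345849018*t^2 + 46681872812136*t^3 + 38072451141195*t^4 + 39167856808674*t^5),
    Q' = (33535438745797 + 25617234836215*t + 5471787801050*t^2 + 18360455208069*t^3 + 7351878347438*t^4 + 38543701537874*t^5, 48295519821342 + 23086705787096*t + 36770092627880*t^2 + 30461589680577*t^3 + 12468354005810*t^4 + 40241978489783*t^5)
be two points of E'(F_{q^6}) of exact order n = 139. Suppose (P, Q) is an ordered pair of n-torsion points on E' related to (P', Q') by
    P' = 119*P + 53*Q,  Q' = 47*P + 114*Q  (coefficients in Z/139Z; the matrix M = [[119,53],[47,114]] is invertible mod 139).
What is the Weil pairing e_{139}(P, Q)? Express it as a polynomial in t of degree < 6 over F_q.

e_{139} is bilinear + alternating on E[139], so e_{139}(119*P + 53*Q, 47*P + 114*Q) = e_{139}(P,Q)^(119*114-53*47).
Hence e(P,Q) = e(P',Q')^{105} where 105 = 94^{-1} mod 139.
Run Miller on y^2=x^3+22782902094818*x+27923688914501 over F_{48442450169849}: ladder 10001011 (8 bits); e = f_P(D_Q)/f_Q(D_P).
e_{139}(P',Q') = 29808826688344 + 4220325096431*t + 43870584864772*t^2 + 47559584577793*t^3 + 29092495077656*t^4 + 684958646069*t^5.
e_{139}(P,Q) = (29808826688344 + 4220325096431*t + 43870584864772*t^2 + 47559584577793*t^3 + 29092495077656*t^4 + 684958646069*t^5)^{105} = 18849562613863 + 12137781015470*t + 41666510862571*t^2 + 34756847281810*t^3 + 26938685598442*t^4 + 34323892774416*t^5.

18849562613863 + 12137781015470*t + 41666510862571*t^2 + 34756847281810*t^3 + 26938685598442*t^4 + 34323892774416*t^5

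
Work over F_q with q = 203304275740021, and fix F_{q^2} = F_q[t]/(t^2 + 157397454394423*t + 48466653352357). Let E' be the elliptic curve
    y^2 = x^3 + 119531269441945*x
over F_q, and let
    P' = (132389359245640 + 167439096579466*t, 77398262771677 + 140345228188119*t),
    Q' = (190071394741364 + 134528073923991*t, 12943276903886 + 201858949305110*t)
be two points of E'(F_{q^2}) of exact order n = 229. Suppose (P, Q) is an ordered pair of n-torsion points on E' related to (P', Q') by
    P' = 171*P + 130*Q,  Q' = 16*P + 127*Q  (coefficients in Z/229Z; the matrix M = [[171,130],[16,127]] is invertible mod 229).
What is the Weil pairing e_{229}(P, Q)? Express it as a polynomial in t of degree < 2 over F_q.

Alternating bilinearity on E[229] (values in mu_{229} in F_{203304275740021^2}) gives e(P',Q') = e(P,Q)^det(M).
det(M) mod 229 = 172; its inverse in (Z/229)^* is 4 (check: 172*4 mod 229 = 1).
Build f_{229,P'} and f_{229,Q'} via the 8-bit ladder of 229=11100101_2; evaluate at shifted divisors; quotient in F_{203304275740021^2}.
f_P(D_Q)/f_Q(D_P) = 164233912368093 + 54814139657944*t.
(164233912368093 + 54814139657944*t)^{4} mod (203304275740021,f) = 202094799997774 + 91143127696890*t.

202094799997774 + 91143127696890*t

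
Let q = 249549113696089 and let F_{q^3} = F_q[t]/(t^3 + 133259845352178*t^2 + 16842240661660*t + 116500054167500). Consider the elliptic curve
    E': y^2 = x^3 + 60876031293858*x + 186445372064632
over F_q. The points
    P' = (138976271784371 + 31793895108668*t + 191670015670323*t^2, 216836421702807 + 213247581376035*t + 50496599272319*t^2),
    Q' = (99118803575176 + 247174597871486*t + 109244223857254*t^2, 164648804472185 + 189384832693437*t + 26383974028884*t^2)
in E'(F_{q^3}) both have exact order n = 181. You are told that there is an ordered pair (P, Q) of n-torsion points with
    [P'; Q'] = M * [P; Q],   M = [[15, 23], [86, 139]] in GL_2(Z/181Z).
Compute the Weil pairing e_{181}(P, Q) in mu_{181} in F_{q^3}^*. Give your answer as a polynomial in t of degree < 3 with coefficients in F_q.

The 181-Weil pairing on E[181] over F_{249549113696089} is alternating-bilinear: e_{181}(P',Q') = e_{181}(P,Q)^det(M).
So e_{181}(P,Q) = e_{181}(P',Q')^{22}, since 107*22 = 1 mod 181.
Run Miller on y^2=x^3+60876031293858*x+186445372064632 over F_{249549113696089}: ladder 10110101 (8 bits); e = f_P(D_Q)/f_Q(D_P).
e_{181}(P',Q') = 105232811467337 + 72627369407441*t + 134984512892421*t^2.
(105232811467337 + 72627369407441*t + 134984512892421*t^2)^{22} mod (249549113696089,f) = 213057505490171 + 94368725879530*t + 83873825096520*t^2.

213057505490171 + 94368725879530*t + 83873825096520*t^2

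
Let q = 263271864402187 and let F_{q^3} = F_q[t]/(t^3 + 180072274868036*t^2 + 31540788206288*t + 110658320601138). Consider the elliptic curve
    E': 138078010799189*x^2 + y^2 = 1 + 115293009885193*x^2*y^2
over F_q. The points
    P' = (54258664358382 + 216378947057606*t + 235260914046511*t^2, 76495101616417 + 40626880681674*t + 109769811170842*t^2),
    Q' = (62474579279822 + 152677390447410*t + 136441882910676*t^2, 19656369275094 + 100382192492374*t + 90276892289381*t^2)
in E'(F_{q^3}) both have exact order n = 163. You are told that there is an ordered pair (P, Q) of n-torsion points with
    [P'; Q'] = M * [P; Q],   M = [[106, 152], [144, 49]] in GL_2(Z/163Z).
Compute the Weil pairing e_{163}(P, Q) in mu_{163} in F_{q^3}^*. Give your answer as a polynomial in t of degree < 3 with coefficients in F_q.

Since e_{163}(P,P)=e_{163}(Q,Q)=1 and e_{163}(Q,P)=e_{163}(P,Q)^{-1}, expanding e_{163}(106*P + 152*Q,144*P + 49*Q) leaves e(P,Q)^det(M).
det M = 106*49 - 152*144 = -16694 = 95 (mod 163); 95^{-1} = 151 (mod 163).
Edwards->Montgomery: u=(1+y)/(1-y), v=u/x -> 196212222178354v^2=u^3+174223003327632u^2+u; then x_W=5696250228499u+42228503447397: y^2=x^3+128701673989776*x+412535326550.
8-bit Miller (10100011) on E'/F_{263271864402187} with a'=128701673989776, b'=412535326550: accumulate tangent/chord ratios at Q'+S and P'+S'.
Miller gives e_{163}(P',Q') = 243551578020015 + 234800055294863*t + 165694952283742*t^2 in F_{263271864402187^3}.
e_{163}(P,Q) = (243551578020015 + 234800055294863*t + 165694952283742*t^2)^{151} = 42569086544530 + 237568824181504*t + 82533727322583*t^2.

42569086544530 + 237568824181504*t + 82533727322583*t^2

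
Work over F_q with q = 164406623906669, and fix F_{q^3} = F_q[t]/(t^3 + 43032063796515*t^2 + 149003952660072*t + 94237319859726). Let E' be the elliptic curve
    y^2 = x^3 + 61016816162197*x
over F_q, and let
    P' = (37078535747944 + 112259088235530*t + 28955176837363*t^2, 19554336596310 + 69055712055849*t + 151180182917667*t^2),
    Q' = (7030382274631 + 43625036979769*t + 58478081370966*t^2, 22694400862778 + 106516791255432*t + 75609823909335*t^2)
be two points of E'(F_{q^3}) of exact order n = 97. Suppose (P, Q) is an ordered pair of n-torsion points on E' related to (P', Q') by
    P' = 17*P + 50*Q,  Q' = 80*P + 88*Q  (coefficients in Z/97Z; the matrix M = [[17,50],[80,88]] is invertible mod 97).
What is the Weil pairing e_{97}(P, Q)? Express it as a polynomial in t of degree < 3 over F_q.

161595161303642 + 72188655308919*t + 11840343931063*t^2

Alternating bilinearity on E[97] (values in mu_{97} in F_{164406623906669^3}) gives e(P',Q') = e(P,Q)^det(M).
det(M) mod 97 = 18; its inverse in (Z/97)^* is 27 (check: 18*27 mod 97 = 1).
Build f_{97,P'} and f_{97,Q'} via the 7-bit ladder of 97=1100001_2; evaluate at shifted divisors; quotient in F_{164406623906669^3}.
The quotient is 27017670861279 + 105431804857584*t + 8000880097973*t^2.
(27017670861279 + 105431804857584*t + 8000880097973*t^2)^{27} mod (164406623906669,f) = 161595161303642 + 72188655308919*t + 11840343931063*t^2.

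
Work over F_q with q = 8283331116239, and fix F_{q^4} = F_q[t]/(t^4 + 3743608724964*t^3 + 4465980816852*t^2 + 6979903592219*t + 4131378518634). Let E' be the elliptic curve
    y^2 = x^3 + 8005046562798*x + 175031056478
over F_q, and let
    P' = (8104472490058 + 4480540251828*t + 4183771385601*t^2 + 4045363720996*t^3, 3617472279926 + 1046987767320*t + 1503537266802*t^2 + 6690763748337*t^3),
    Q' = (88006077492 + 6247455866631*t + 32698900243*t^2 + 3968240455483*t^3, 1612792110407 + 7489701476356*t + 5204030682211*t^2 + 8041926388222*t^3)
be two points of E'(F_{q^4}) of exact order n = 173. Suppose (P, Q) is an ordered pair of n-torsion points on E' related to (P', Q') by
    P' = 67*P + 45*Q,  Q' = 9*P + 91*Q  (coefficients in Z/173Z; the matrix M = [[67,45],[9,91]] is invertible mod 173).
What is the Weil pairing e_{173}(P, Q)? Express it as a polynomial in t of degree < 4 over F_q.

897043426676 + 7815314320829*t + 7433563809863*t^2 + 7413332353496*t^3

e_{173} is bilinear + alternating on E[173], so e_{173}(67*P + 45*Q, 9*P + 91*Q) = e_{173}(P,Q)^(67*91-45*9).
det M = 67*91 - 45*9 = 5692 = 156 (mod 173); 156^{-1} = 61 (mod 173).
Build f_{173,P'} and f_{173,Q'} via the 8-bit ladder of 173=10101101_2; evaluate at shifted divisors; quotient in F_{8283331116239^4}.
f_P(D_Q)/f_Q(D_P) = 4103617407953 + 4434234100828*t + 7351451097196*t^2 + 1431193204731*t^3.
(4103617407953 + 4434234100828*t + 7351451097196*t^2 + 1431193204731*t^3)^{61} mod (8283331116239,f) = 897043426676 + 7815314320829*t + 7433563809863*t^2 + 7413332353496*t^3.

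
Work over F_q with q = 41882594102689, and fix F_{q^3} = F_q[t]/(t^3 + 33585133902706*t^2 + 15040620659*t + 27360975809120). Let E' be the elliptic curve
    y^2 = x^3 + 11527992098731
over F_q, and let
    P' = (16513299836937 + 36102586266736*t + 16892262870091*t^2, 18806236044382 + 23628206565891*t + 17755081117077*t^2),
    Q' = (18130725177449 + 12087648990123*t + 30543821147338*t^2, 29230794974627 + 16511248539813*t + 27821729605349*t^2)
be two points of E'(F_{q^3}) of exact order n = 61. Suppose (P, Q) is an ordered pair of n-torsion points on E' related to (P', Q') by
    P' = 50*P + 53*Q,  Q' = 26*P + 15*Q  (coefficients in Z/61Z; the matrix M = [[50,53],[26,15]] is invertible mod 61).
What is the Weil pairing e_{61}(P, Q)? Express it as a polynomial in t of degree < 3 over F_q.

Alternating bilinearity on E[61] (values in mu_{61} in F_{41882594102689^3}) gives e(P',Q') = e(P,Q)^det(M).
50*15 - 53*26 = -628; reduced mod 61: det = 43, inverse 44.
Double-and-add over 111101: 6-1 doublings, 5-1 additions; each step l_{T,T}/v_{2T} or l_{T,P'}/v at Q'+S for random S.
Result: e(P',Q') = 27511618331647 + 7061224922515*t + 19715112442314*t^2.
(27511618331647 + 7061224922515*t + 19715112442314*t^2)^{44} mod (41882594102689,f) = 12276913848774 + 32060810514336*t + 2714484473859*t^2.

12276913848774 + 32060810514336*t + 2714484473859*t^2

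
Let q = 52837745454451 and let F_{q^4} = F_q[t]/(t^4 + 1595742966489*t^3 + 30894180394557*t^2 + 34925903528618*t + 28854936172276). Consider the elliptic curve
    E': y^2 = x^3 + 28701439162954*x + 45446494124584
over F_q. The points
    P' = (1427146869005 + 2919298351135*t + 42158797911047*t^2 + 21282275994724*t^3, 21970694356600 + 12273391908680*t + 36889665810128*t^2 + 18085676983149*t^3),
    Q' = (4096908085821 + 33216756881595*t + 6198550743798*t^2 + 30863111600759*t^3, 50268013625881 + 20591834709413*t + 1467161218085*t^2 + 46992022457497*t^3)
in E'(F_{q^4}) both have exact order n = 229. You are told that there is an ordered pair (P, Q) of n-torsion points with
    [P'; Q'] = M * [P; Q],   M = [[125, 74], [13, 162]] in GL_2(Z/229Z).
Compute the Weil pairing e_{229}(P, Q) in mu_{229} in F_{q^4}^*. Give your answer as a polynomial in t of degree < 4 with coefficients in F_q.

e_{229}(aP+bQ,cP+dQ) = e_{229}(P,Q)^(ad-bc); with (a,b,c,d)=(125,74,13,162) this gives the det-229 law.
So e_{229}(P,Q) = e_{229}(P',Q')^{207}, since 52*207 = 1 mod 229.
n = 229 = (11100101)_2 (8 bits, wt 5); accumulate f_{229,P'}(Q'+S)/f_{229,P'}(S) along the 7-step ladder.
e_{229}(P',Q') = 16369942040411 + 14850165180783*t + 31526991856771*t^2 + 2437843949904*t^3.
(16369942040411 + 14850165180783*t + 31526991856771*t^2 + 2437843949904*t^3)^{207} mod (52837745454451,f) = 24933293984504 + 39231891364750*t + 10639650739139*t^2 + 4076502963771*t^3.

24933293984504 + 39231891364750*t + 10639650739139*t^2 + 4076502963771*t^3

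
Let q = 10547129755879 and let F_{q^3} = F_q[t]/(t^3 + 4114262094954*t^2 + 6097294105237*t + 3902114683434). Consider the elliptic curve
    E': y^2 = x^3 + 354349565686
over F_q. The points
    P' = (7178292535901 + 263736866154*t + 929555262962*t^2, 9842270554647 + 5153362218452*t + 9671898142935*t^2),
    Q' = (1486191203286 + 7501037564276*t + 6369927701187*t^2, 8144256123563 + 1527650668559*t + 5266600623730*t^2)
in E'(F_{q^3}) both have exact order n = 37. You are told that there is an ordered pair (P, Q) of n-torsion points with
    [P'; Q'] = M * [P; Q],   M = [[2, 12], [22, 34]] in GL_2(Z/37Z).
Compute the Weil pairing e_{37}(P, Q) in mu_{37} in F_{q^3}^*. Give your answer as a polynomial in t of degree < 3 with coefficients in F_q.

9910634806543 + 1919698901368*t + 10159633245098*t^2

e_{37}(aP+bQ,cP+dQ) = e_{37}(P,Q)^(ad-bc); with (a,b,c,d)=(2,12,22,34) this gives the det-37 law.
det(M) mod 37 = 26; its inverse in (Z/37)^* is 10 (check: 26*10 mod 37 = 1).
6-bit Miller (100101) on E'/F_{10547129755879} with a'=0, b'=354349565686: accumulate tangent/chord ratios at Q'+S and P'+S'.
The quotient is 1707450946633 + 3347348698006*t + 5248334450673*t^2.
e_{37}(P,Q) = (1707450946633 + 3347348698006*t + 5248334450673*t^2)^{10} = 9910634806543 + 1919698901368*t + 10159633245098*t^2.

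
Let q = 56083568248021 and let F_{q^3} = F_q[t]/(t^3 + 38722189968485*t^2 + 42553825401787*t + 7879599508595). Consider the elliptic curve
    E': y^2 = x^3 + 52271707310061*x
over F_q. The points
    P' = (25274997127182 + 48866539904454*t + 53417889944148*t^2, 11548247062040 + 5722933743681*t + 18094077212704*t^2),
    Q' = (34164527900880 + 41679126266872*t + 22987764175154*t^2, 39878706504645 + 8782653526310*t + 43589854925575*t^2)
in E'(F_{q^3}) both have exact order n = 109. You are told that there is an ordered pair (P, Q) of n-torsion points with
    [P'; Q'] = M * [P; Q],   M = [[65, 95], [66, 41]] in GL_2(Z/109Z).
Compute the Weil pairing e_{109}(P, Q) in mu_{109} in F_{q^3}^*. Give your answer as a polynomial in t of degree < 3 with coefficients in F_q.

3658658034872 + 41468139426013*t + 28491296496594*t^2

Since e_{109}(P,P)=e_{109}(Q,Q)=1 and e_{109}(Q,P)=e_{109}(P,Q)^{-1}, expanding e_{109}(65*P + 95*Q,66*P + 41*Q) leaves e(P,Q)^det(M).
So e_{109}(P,Q) = e_{109}(P',Q')^{68}, since 101*68 = 1 mod 109.
Build f_{109,P'} and f_{109,Q'} via the 7-bit ladder of 109=1101101_2; evaluate at shifted divisors; quotient in F_{56083568248021^3}.
e_{109}(P',Q') = 42121635354745 + 21792653612795*t + 2971171935471*t^2.
Finally e_{109}(P,Q) = 3658658034872 + 41468139426013*t + 28491296496594*t^2.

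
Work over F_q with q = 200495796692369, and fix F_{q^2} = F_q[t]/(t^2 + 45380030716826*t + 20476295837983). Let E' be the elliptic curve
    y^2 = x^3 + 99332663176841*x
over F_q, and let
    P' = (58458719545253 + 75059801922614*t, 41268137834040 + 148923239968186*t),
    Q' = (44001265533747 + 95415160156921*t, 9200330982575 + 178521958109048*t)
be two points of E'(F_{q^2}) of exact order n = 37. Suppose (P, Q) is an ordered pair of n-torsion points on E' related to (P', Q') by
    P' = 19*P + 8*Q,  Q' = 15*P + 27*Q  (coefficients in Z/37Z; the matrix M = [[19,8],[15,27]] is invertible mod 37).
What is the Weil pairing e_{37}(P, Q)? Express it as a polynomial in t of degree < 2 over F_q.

184129769971361 + 133227121192844*t

Under M = [[19,8],[15,27]] in GL_2(Z/37), e_{37}(P',Q') = e_{37}(P,Q)^(19*27-8*15 mod 37).
Hence e(P,Q) = e(P',Q')^{29} where 29 = 23^{-1} mod 37.
Build f_{37,P'} and f_{37,Q'} via the 6-bit ladder of 37=100101_2; evaluate at shifted divisors; quotient in F_{200495796692369^2}.
So e_{37}(P',Q') = 126817799678418 + 122534640913371*t.
e_{37}(P,Q) = (126817799678418 + 122534640913371*t)^{29} = 184129769971361 + 133227121192844*t.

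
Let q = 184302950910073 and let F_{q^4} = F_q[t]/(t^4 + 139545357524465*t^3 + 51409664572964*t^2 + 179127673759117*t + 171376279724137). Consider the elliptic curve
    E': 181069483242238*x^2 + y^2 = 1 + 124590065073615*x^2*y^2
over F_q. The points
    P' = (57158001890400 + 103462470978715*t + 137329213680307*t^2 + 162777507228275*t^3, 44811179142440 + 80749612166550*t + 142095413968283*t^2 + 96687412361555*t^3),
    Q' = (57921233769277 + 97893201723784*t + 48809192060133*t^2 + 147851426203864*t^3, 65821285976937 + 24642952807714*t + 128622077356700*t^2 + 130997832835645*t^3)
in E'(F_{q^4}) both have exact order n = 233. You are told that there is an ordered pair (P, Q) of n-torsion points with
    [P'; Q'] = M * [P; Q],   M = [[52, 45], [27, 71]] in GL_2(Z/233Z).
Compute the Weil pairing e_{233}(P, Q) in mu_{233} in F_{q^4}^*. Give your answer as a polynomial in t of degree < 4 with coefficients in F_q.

109040961332753 + 112481167067022*t + 54759436525271*t^2 + 160527494804440*t^3

e_{233}(aP+bQ,cP+dQ) = e_{233}(P,Q)^(ad-bc); with (a,b,c,d)=(52,45,27,71) this gives the det-233 law.
52*71 - 45*27 = 2477; reduced mod 233: det = 147, inverse 149.
Map (x,y)_Ed via u=(1+y)/(1-y), v=(1+y)/((1-y)x) to Montgomery A=138345798783009,B=8918604879056; then to (a',b')=(67524183418169,81835933093724).
Build f_{233,P'} and f_{233,Q'} via the 8-bit ladder of 233=11101001_2; evaluate at shifted divisors; quotient in F_{184302950910073^4}.
Result: e(P',Q') = 170997072657477 + 642438573678*t + 126973563399357*t^2 + 136287187981337*t^3.
Hence e(P,Q) = 109040961332753 + 112481167067022*t + 54759436525271*t^2 + 160527494804440*t^3 in F_{184302950910073^4}^*.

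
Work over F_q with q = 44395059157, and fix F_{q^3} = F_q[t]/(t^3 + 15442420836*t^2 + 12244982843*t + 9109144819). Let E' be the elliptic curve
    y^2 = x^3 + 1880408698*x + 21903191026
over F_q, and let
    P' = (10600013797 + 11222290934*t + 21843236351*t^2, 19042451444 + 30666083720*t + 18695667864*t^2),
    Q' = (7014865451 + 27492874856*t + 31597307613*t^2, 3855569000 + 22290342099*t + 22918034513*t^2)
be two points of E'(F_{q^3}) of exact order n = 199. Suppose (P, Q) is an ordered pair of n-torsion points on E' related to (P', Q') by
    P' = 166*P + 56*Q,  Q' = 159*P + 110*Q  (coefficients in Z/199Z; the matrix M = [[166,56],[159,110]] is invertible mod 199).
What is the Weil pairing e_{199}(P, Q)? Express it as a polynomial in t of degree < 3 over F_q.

43777023461 + 43777070423*t + 7795287413*t^2

e_{199}(aP+bQ,cP+dQ) = e_{199}(P,Q)^(ad-bc); with (a,b,c,d)=(166,56,159,110) this gives the det-199 law.
Inverting 3 mod 199: 133. Thus e_{199}(P,Q) = e(P',Q')^{133}.
Double-and-add over 11000111: 8-1 doublings, 5-1 additions; each step l_{T,T}/v_{2T} or l_{T,P'}/v at Q'+S for random S.
Result: e(P',Q') = 11254245542 + 44134055584*t + 8864267437*t^2.
Hence e(P,Q) = 43777023461 + 43777070423*t + 7795287413*t^2 in F_{44395059157^3}^*.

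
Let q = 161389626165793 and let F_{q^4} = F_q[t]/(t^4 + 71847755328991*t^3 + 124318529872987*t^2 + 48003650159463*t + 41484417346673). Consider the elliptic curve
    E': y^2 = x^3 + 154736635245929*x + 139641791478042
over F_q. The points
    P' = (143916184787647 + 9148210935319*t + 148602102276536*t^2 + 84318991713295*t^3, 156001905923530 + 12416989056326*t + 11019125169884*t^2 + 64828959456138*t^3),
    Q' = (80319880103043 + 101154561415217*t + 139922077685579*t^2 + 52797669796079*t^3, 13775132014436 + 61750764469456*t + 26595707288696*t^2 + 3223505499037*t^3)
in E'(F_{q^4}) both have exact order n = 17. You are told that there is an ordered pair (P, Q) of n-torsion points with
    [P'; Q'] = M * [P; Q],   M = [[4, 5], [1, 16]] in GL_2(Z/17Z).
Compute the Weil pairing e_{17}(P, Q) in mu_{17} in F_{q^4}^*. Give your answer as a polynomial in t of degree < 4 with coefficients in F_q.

Under M = [[4,5],[1,16]] in GL_2(Z/17), e_{17}(P',Q') = e_{17}(P,Q)^(4*16-5*1 mod 17).
Inverting 8 mod 17: 15. Thus e_{17}(P,Q) = e(P',Q')^{15}.
Miller loop for e_{17} over F_{161389626165793^4}: bits of 17 = 10001; 4 double steps + 1 add steps, l/v at each.
Result: e(P',Q') = 7641510276549 + 74024161309344*t + 56068327458268*t^2 + 23344274665570*t^3.
Finally e_{17}(P,Q) = 43781825231325 + 131057635513933*t + 100017799401297*t^2 + 57433529133794*t^3.

43781825231325 + 131057635513933*t + 100017799401297*t^2 + 57433529133794*t^3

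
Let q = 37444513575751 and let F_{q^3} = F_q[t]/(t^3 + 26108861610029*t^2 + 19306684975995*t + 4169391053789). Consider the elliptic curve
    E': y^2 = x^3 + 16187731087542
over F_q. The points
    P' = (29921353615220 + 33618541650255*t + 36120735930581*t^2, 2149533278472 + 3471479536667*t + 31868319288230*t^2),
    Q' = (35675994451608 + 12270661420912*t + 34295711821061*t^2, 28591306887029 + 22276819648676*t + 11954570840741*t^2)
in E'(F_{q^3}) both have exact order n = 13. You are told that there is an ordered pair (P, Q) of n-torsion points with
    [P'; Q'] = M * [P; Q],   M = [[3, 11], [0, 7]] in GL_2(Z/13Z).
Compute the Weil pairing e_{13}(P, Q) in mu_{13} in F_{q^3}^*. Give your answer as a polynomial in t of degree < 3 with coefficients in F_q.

22524794939877 + 14054270769532*t + 17061929357649*t^2

Under M = [[3,11],[0,7]] in GL_2(Z/13), e_{13}(P',Q') = e_{13}(P,Q)^(3*7-11*0 mod 13).
Hence e(P,Q) = e(P',Q')^{5} where 5 = 8^{-1} mod 13.
Run Miller on y^2=x^3+16187731087542 over F_{37444513575751}: ladder 1101 (4 bits); e = f_P(D_Q)/f_Q(D_P).
So e_{13}(P',Q') = 481549836278 + 19972977574182*t + 10018210961193*t^2.
Raise to 5: e(P,Q) = 22524794939877 + 14054270769532*t + 17061929357649*t^2 in mu_{13}.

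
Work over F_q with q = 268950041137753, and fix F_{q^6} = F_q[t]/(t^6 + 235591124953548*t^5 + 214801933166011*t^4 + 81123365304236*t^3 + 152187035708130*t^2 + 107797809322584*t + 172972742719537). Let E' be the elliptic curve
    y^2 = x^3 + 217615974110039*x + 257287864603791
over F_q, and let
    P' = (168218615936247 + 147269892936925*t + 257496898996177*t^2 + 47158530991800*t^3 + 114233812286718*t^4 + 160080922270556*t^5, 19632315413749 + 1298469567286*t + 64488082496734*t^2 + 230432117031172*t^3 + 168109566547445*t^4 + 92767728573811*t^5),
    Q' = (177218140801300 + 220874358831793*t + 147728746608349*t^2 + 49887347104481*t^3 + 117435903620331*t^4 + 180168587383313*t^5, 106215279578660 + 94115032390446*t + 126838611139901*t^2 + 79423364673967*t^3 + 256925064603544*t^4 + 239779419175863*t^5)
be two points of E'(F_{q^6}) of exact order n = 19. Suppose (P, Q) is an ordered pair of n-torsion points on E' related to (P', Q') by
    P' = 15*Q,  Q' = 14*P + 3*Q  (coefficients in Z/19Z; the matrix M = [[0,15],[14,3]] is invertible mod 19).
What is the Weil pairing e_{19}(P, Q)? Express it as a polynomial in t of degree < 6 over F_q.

185879102089989 + 215193697997658*t + 105817834677426*t^2 + 49127017434533*t^3 + 75061501362774*t^4 + 234916466768480*t^5

Alternating bilinearity on E[19] (values in mu_{19} in F_{268950041137753^6}) gives e(P',Q') = e(P,Q)^det(M).
Hence e(P,Q) = e(P',Q')^{18} where 18 = 18^{-1} mod 19.
5-bit Miller (10011) on E'/F_{268950041137753} with a'=217615974110039, b'=257287864603791: accumulate tangent/chord ratios at Q'+S and P'+S'.
The quotient is 156545683141509 + 59855387156371*t + 177124231237071*t^2 + 152271509658352*t^3 + 253899967872863*t^4 + 154897256471288*t^5.
Thus e_{19}(P,Q) = 185879102089989 + 215193697997658*t + 105817834677426*t^2 + 49127017434533*t^3 + 75061501362774*t^4 + 234916466768480*t^5.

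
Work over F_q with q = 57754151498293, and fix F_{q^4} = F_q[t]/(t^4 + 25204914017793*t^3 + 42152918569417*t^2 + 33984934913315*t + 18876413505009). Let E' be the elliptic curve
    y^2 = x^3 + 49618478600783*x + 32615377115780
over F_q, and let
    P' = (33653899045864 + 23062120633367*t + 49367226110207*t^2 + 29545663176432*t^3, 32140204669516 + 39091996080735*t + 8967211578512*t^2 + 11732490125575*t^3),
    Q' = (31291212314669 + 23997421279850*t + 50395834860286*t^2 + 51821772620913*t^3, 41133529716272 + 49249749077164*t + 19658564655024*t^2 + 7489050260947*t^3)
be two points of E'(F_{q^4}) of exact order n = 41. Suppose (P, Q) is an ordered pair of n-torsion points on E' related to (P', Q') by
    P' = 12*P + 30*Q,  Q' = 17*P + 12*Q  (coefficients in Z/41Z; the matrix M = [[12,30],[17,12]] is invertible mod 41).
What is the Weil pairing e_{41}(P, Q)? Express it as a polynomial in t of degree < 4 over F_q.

e_{41} is bilinear + alternating on E[41], so e_{41}(12*P + 30*Q, 17*P + 12*Q) = e_{41}(P,Q)^(12*12-30*17).
det M = 12*12 - 30*17 = -366 = 3 (mod 41); 3^{-1} = 14 (mod 41).
Build f_{41,P'} and f_{41,Q'} via the 6-bit ladder of 41=101001_2; evaluate at shifted divisors; quotient in F_{57754151498293^4}.
f_P(D_Q)/f_Q(D_P) = 8432088676279 + 16390985574417*t + 54048498215260*t^2 + 53403724826788*t^3.
Thus e_{41}(P,Q) = 24328222397681 + 16223861988590*t + 15087053135090*t^2 + 7152546163391*t^3.

24328222397681 + 16223861988590*t + 15087053135090*t^2 + 7152546163391*t^3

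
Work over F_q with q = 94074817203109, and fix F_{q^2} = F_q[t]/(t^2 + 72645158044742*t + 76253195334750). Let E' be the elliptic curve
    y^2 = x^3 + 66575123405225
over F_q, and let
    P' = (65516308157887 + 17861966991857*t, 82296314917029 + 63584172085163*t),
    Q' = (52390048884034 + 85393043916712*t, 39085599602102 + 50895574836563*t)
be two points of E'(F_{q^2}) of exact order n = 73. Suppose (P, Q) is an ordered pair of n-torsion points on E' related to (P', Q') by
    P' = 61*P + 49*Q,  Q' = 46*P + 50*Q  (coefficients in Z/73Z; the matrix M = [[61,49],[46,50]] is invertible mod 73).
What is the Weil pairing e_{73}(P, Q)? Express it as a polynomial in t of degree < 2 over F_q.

44802410833892 + 76186610484278*t

e_{73} is bilinear + alternating on E[73], so e_{73}(61*P + 49*Q, 46*P + 50*Q) = e_{73}(P,Q)^(61*50-49*46).
det M = 61*50 - 49*46 = 796 = 66 (mod 73); 66^{-1} = 52 (mod 73).
Run Miller on y^2=x^3+66575123405225 over F_{94074817203109}: ladder 1001001 (7 bits); e = f_P(D_Q)/f_Q(D_P).
f_P(D_Q)/f_Q(D_P) = 34466520385454 + 38570413242475*t.
Finally e_{73}(P,Q) = 44802410833892 + 76186610484278*t.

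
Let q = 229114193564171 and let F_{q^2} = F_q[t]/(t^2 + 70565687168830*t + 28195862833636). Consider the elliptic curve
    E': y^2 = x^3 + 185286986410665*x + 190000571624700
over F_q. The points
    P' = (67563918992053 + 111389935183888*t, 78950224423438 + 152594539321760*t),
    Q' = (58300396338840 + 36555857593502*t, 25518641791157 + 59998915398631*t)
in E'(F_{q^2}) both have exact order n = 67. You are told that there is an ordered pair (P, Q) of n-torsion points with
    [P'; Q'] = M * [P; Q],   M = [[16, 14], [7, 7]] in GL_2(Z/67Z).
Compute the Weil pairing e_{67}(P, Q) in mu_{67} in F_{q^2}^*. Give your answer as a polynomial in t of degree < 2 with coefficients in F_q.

Since e_{67}(P,P)=e_{67}(Q,Q)=1 and e_{67}(Q,P)=e_{67}(P,Q)^{-1}, expanding e_{67}(16*P + 14*Q,7*P + 7*Q) leaves e(P,Q)^det(M).
Inverting 14 mod 67: 24. Thus e_{67}(P,Q) = e(P',Q')^{24}.
n = 67 = (1000011)_2 (7 bits, wt 3); accumulate f_{67,P'}(Q'+S)/f_{67,P'}(S) along the 6-step ladder.
f_P(D_Q)/f_Q(D_P) = 159174458319772 + 66735685418370*t.
Raise to 24: e(P,Q) = 52704203022407 + 203917560740145*t in mu_{67}.

52704203022407 + 203917560740145*t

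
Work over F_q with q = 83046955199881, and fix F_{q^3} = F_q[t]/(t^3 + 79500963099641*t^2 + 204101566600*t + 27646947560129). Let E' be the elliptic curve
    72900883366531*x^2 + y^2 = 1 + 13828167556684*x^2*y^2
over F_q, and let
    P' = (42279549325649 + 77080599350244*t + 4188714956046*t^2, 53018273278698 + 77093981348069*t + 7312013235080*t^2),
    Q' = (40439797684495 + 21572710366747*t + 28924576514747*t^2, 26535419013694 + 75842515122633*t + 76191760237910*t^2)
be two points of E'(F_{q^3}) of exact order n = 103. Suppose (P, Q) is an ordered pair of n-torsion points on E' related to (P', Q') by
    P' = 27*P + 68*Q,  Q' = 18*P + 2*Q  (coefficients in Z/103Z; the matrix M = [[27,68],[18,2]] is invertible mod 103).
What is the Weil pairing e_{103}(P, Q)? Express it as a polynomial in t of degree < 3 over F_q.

The 103-Weil pairing on E[103] over F_{83046955199881} is alternating-bilinear: e_{103}(P',Q') = e_{103}(P,Q)^det(M).
det(M) mod 103 = 66; its inverse in (Z/103)^* is 64 (check: 66*64 mod 103 = 1).
Edwards->Montgomery: u=(1+y)/(1-y), v=u/x -> 49238235745822v^2=u^3+7744317633581u^2+u; then x_W=35529917752432u+28296001020516: y^2=x^3+65240796483928.
n = 103 = (1100111)_2 (7 bits, wt 5); accumulate f_{103,P'}(Q'+S)/f_{103,P'}(S) along the 6-step ladder.
Result: e(P',Q') = 12219292407267 + 10748821703465*t + 6175599788481*t^2.
e_{103}(P,Q) = (12219292407267 + 10748821703465*t + 6175599788481*t^2)^{64} = 63012571076635 + 21740554989608*t + 57850039043181*t^2.

63012571076635 + 21740554989608*t + 57850039043181*t^2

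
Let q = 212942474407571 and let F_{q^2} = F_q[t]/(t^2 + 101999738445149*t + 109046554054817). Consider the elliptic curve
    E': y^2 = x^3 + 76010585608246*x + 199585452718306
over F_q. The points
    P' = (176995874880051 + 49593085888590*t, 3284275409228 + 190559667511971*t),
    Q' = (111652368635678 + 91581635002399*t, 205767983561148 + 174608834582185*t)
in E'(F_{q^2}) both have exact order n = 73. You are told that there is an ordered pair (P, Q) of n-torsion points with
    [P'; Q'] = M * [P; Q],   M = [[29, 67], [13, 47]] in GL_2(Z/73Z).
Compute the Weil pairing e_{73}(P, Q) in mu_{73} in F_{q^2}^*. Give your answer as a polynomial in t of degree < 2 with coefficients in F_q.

e_{73}(aP+bQ,cP+dQ) = e_{73}(P,Q)^(ad-bc); with (a,b,c,d)=(29,67,13,47) this gives the det-73 law.
So e_{73}(P,Q) = e_{73}(P',Q')^{23}, since 54*23 = 1 mod 73.
Double-and-add over 1001001: 7-1 doublings, 3-1 additions; each step l_{T,T}/v_{2T} or l_{T,P'}/v at Q'+S for random S.
So e_{73}(P',Q') = 132020162075806 + 189018912586424*t.
e_{73}(P,Q) = (132020162075806 + 189018912586424*t)^{23} = 112622324756381 + 74187856557716*t.

112622324756381 + 74187856557716*t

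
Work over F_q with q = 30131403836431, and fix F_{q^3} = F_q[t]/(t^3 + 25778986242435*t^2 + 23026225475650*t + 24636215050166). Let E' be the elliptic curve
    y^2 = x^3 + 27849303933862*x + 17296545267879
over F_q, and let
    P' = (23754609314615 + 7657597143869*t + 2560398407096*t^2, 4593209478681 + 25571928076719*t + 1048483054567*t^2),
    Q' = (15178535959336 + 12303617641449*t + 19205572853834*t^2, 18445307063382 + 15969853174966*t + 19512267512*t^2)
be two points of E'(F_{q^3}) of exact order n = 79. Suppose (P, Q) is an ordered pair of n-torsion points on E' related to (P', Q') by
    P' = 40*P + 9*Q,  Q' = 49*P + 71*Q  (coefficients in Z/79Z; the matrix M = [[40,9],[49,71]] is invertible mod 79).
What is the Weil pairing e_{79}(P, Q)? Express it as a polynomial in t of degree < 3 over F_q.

1569305040190 + 16397112795769*t + 23672115521671*t^2

Alternating bilinearity on E[79] (values in mu_{79} in F_{30131403836431^3}) gives e(P',Q') = e(P,Q)^det(M).
Inverting 29 mod 79: 30. Thus e_{79}(P,Q) = e(P',Q')^{30}.
n = 79 = (1001111)_2 (7 bits, wt 5); accumulate f_{79,P'}(Q'+S)/f_{79,P'}(S) along the 6-step ladder.
Miller gives e_{79}(P',Q') = 12807220678858 + 25385058527681*t + 8669785451957*t^2 in F_{30131403836431^3}.
(12807220678858 + 25385058527681*t + 8669785451957*t^2)^{30} mod (30131403836431,f) = 1569305040190 + 16397112795769*t + 23672115521671*t^2.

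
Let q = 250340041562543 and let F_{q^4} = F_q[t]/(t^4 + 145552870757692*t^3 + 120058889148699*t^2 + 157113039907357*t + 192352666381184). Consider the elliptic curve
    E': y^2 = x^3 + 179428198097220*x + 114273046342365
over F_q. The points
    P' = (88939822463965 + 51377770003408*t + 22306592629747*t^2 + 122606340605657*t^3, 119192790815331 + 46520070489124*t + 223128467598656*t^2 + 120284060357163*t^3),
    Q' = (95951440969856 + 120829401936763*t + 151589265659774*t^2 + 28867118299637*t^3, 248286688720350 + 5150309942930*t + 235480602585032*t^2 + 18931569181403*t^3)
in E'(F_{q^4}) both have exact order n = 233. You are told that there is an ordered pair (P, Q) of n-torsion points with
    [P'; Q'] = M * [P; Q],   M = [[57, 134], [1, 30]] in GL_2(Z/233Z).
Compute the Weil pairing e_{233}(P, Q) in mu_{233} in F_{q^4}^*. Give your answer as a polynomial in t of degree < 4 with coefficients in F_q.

164574863835696 + 141207634843853*t + 92537040794702*t^2 + 158895022692613*t^3

Under M = [[57,134],[1,30]] in GL_2(Z/233), e_{233}(P',Q') = e_{233}(P,Q)^(57*30-134*1 mod 233).
57*30 - 134*1 = 1576; reduced mod 233: det = 178, inverse 72.
Run Miller on y^2=x^3+179428198097220*x+114273046342365 over F_{250340041562543}: ladder 11101001 (8 bits); e = f_P(D_Q)/f_Q(D_P).
Result: e(P',Q') = 11546146680832 + 219201682190589*t + 9570026115479*t^2 + 151768941555560*t^3.
(11546146680832 + 219201682190589*t + 9570026115479*t^2 + 151768941555560*t^3)^{72} mod (250340041562543,f) = 164574863835696 + 141207634843853*t + 92537040794702*t^2 + 158895022692613*t^3.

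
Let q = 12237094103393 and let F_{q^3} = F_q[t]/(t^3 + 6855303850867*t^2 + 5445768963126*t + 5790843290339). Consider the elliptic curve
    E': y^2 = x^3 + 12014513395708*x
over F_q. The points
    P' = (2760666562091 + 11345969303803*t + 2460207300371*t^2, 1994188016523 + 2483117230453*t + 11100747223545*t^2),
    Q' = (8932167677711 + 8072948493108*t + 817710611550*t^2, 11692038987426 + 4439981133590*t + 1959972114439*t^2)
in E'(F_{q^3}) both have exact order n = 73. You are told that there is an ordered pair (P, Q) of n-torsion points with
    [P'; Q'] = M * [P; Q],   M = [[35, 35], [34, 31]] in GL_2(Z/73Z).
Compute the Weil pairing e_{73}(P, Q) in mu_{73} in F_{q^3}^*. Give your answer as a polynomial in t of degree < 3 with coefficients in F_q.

2679862197544 + 715527688868*t + 5168522004752*t^2

Alternating bilinearity on E[73] (values in mu_{73} in F_{12237094103393^3}) gives e(P',Q') = e(P,Q)^det(M).
35*31 - 35*34 = -105; reduced mod 73: det = 41, inverse 57.
Build f_{73,P'} and f_{73,Q'} via the 7-bit ladder of 73=1001001_2; evaluate at shifted divisors; quotient in F_{12237094103393^3}.
Miller gives e_{73}(P',Q') = 6511221362603 + 7864264294166*t + 5987284003018*t^2 in F_{12237094103393^3}.
Thus e_{73}(P,Q) = 2679862197544 + 715527688868*t + 5168522004752*t^2.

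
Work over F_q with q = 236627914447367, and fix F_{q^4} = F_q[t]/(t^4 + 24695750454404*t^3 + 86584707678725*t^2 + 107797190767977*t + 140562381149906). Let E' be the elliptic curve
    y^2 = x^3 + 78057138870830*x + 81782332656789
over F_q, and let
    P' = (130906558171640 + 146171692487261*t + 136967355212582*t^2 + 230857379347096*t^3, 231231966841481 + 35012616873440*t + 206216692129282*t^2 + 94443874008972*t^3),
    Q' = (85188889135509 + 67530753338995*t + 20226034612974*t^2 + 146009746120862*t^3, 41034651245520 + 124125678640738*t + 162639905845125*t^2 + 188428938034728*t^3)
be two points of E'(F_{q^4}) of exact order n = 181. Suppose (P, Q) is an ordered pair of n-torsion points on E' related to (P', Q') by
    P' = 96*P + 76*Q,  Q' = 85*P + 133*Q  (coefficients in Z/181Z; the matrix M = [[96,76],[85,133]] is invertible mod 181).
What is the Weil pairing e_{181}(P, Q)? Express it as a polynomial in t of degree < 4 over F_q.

The 181-Weil pairing on E[181] over F_{236627914447367} is alternating-bilinear: e_{181}(P',Q') = e_{181}(P,Q)^det(M).
det(M) mod 181 = 154; its inverse in (Z/181)^* is 67 (check: 154*67 mod 181 = 1).
Miller loop for e_{181} over F_{236627914447367^4}: bits of 181 = 10110101; 7 double steps + 4 add steps, l/v at each.
Miller gives e_{181}(P',Q') = 56590158844506 + 114473309650288*t + 181716585285161*t^2 + 129037602173435*t^3 in F_{236627914447367^4}.
e_{181}(P,Q) = (56590158844506 + 114473309650288*t + 181716585285161*t^2 + 129037602173435*t^3)^{67} = 147284042782092 + 55506987536836*t + 131390137548147*t^2 + 96439016918118*t^3.

147284042782092 + 55506987536836*t + 131390137548147*t^2 + 96439016918118*t^3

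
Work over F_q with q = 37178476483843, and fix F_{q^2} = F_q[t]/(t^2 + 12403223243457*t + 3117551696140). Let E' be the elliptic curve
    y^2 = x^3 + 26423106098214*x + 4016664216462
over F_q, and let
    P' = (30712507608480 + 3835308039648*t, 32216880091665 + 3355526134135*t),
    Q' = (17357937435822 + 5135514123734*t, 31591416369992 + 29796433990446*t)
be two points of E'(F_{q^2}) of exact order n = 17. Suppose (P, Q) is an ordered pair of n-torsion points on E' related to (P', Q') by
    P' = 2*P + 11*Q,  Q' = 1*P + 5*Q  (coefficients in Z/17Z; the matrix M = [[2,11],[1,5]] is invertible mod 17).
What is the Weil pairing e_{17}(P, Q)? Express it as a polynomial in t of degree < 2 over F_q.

27328002912037 + 28887519303371*t

e_{17} is bilinear + alternating on E[17], so e_{17}(2*P + 11*Q, 1*P + 5*Q) = e_{17}(P,Q)^(2*5-11*1).
Inverting 16 mod 17: 16. Thus e_{17}(P,Q) = e(P',Q')^{16}.
Run Miller on y^2=x^3+26423106098214*x+4016664216462 over F_{37178476483843}: ladder 10001 (5 bits); e = f_P(D_Q)/f_Q(D_P).
Miller gives e_{17}(P',Q') = 22283374256831 + 8290957180472*t in F_{37178476483843^2}.
Hence e(P,Q) = 27328002912037 + 28887519303371*t in F_{37178476483843^2}^*.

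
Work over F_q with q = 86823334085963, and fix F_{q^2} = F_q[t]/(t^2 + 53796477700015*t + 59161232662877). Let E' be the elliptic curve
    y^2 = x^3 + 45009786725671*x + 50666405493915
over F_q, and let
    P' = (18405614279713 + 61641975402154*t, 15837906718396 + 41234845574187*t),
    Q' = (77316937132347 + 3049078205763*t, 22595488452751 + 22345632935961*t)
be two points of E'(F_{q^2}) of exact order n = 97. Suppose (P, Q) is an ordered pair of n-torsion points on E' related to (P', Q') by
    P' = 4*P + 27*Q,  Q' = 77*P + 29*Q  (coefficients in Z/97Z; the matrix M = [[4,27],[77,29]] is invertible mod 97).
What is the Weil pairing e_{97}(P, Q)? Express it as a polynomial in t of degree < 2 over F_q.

32998765091273 + 40266050179791*t

Under M = [[4,27],[77,29]] in GL_2(Z/97), e_{97}(P',Q') = e_{97}(P,Q)^(4*29-27*77 mod 97).
det(M) mod 97 = 74; its inverse in (Z/97)^* is 59 (check: 74*59 mod 97 = 1).
n = 97 = (1100001)_2 (7 bits, wt 3); accumulate f_{97,P'}(Q'+S)/f_{97,P'}(S) along the 6-step ladder.
The quotient is 22540205524476 + 59810694019357*t.
Raise to 59: e(P,Q) = 32998765091273 + 40266050179791*t in mu_{97}.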